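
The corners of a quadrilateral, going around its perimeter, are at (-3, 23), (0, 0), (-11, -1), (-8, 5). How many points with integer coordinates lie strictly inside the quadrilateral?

114

Using the shoelace formula, 2A = |((-3)·0 − 0·23) + (0·(-1) − (-11)·0) + ((-11)·5 − (-8)·(-1)) + ((-8)·23 − (-3)·5)| = 232, so the area is 116.
Summing gcd(|Δx|,|Δy|) over the edges gives the boundary count: gcd(3,23) + gcd(11,1) + gcd(3,6) + gcd(5,18) = 1+1+3+1 = 6.
By Pick's theorem A = I + B/2 − 1, so I = 116 − 6/2 + 1 = 114.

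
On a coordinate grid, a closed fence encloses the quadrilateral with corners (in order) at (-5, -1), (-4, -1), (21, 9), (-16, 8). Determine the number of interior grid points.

174

By the shoelace formula, twice the signed area is |((-5)·(-1) − (-4)·(-1)) + ((-4)·9 − 21·(-1)) + (21·8 − (-16)·9) + ((-16)·(-1) − (-5)·8)| = 354, so the area is 177.
Along each edge there are gcd(|Δx|,|Δy|)+1 lattice points, so counting each shared vertex once the boundary has gcd(1,0) + gcd(25,10) + gcd(37,1) + gcd(11,9) = 1+5+1+1 = 8.
By Pick's theorem A = I + B/2 − 1, so I = 177 − 8/2 + 1 = 174.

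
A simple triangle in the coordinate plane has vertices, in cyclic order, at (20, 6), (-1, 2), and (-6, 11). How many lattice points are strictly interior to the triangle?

104

The shoelace formula gives twice the area as |(20·2 − (-1)·6) + ((-1)·11 − (-6)·2) + ((-6)·6 − 20·11)| = 209, so the area is 104.5.
The number of boundary lattice points is Σ gcd(|Δx|,|Δy|) = gcd(21,4) + gcd(5,9) + gcd(26,5) = 1+1+1 = 3.
Pick's theorem gives I = A − B/2 + 1 = 104.5 − 3/2 + 1 = 104.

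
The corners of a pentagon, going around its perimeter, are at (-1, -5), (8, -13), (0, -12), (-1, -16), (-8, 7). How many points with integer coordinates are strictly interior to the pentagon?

70

Using the shoelace formula, 2A = |[(-1)·(-13) − 8·(-5)] + [8·(-12) − 0·(-13)] + [0·(-16) − (-1)·(-12)] + [(-1)·7 − (-8)·(-16)] + [(-8)·(-5) − (-1)·7]| = 143, so the area is 71.5.
Along each edge there are gcd(|Δx|,|Δy|)+1 lattice points, so counting each shared vertex once the boundary has gcd(9,8) + gcd(8,1) + gcd(1,4) + gcd(7,23) + gcd(7,12) = 1+1+1+1+1 = 5.
Pick's theorem gives I = A − B/2 + 1 = 71.5 − 5/2 + 1 = 70.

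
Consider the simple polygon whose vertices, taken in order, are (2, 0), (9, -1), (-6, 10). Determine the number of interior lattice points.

Using the shoelace formula, 2A = |(2·(-1) − 9·0) + (9·10 − (-6)·(-1)) + ((-6)·0 − 2·10)| = 62, so the area is 31.
Along each edge there are gcd(|Δx|,|Δy|)+1 lattice points, so counting each shared vertex once the boundary has gcd(7,1) + gcd(15,11) + gcd(8,10) = 1+1+2 = 4.
Pick's theorem gives I = A − B/2 + 1 = 31 − 4/2 + 1 = 30.

30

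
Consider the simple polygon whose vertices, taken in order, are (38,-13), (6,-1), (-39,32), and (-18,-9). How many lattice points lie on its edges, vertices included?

12

Summing gcd(|Δx|,|Δy|) over the edges gives the boundary count: gcd(32,12) + gcd(45,33) + gcd(21,41) + gcd(56,4) = 4+3+1+4 = 12.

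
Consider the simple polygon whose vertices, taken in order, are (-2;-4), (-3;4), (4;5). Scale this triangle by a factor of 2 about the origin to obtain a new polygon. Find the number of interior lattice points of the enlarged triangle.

The shoelace formula gives twice the area as |[(-2)·4 − (-3)·(-4)] + [(-3)·5 − 4·4] + [4·(-4) − (-2)·5]| = 57, so the area is 57/2.
The number of boundary lattice points is Σ gcd(|Δx|,|Δy|) = gcd(1,8) + gcd(7,1) + gcd(6,9) = 1+1+3 = 5.
Scaling by 2 multiplies the area by 2² = 4 (so the new area is 114) and multiplies the boundary lattice-point count by 2, giving 10.
By Pick's theorem, the interior count of the dilated polygon is 114 − 10/2 + 1 = 110.

110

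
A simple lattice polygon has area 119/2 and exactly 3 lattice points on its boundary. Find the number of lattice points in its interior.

Pick's theorem A = I + B/2 − 1 rearranges to I = A − B/2 + 1 = 119/2 − 3/2 + 1 = 59.

59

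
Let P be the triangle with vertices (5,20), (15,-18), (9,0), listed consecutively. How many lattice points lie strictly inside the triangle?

19

By the shoelace formula, twice the signed area is |(5·(-18) − 15·20) + (15·0 − 9·(-18)) + (9·20 − 5·0)| = 48, so the area is 24.
The number of boundary lattice points is Σ gcd(|Δx|,|Δy|) = gcd(10,38) + gcd(6,18) + gcd(4,20) = 2+6+4 = 12.
By Pick's theorem A = I + B/2 − 1, so I = 24 − 12/2 + 1 = 19.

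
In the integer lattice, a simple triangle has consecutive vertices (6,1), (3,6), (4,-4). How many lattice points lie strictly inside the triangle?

Using the shoelace formula, 2A = |[6·6 − 3·1] + [3·(-4) − 4·6] + [4·1 − 6·(-4)]| = 25, so the area is 12.5.
The number of boundary lattice points is Σ gcd(|Δx|,|Δy|) = gcd(3,5) + gcd(1,10) + gcd(2,5) = 1+1+1 = 3.
By Pick's theorem A = I + B/2 − 1, so I = 12.5 − 3/2 + 1 = 12.

12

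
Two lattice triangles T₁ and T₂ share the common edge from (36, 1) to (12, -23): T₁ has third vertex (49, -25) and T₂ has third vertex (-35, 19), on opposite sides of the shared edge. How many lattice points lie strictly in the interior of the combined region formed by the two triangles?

1529

The union is the simple quadrilateral with vertices (36, 1), (49, -25), (12, -23), (-35, 19) in order.
The shoelace formula gives twice the area as |(36·(-25) − 49·1) + (49·(-23) − 12·(-25)) + (12·19 − (-35)·(-23)) + ((-35)·1 − 36·19)| = 3072, so the area is 1536.
Along each edge there are gcd(|Δx|,|Δy|)+1 lattice points, so counting each shared vertex once the boundary has gcd(13,26) + gcd(37,2) + gcd(47,42) + gcd(71,18) = 13+1+1+1 = 16.
By Pick's theorem I = A − B/2 + 1 = 1536 − 16/2 + 1 = 1529.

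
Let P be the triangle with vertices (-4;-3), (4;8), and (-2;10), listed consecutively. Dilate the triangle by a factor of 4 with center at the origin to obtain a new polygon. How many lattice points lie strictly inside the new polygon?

By the shoelace formula, twice the signed area is |[(-4)·8 − 4·(-3)] + [4·10 − (-2)·8] + [(-2)·(-3) − (-4)·10]| = 82, so the area is 41.
Along each edge there are gcd(|Δx|,|Δy|)+1 lattice points, so counting each shared vertex once the boundary has gcd(8,11) + gcd(6,2) + gcd(2,13) = 1+2+1 = 4.
Scaling by 4 multiplies the area by 4² = 16 (so the new area is 656) and multiplies the boundary lattice-point count by 4, giving 16.
By Pick's theorem, the interior count of the dilated polygon is 656 − 16/2 + 1 = 649.

649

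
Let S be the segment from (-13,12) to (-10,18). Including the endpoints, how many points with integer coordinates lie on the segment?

4

The number of lattice points on a segment between lattice points is gcd(|Δx|,|Δy|) + 1 = gcd(3,6) + 1 = 3 + 1 = 4.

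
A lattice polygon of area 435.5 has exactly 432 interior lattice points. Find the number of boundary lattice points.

9

Pick's theorem gives A = I + B/2 − 1, so B = 2(A − I + 1) = 2(435.5 − 432 + 1) = 9.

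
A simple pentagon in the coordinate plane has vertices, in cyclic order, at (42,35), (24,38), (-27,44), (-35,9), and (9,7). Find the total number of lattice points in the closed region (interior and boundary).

1921

The shoelace formula gives twice the area as |[42·38 − 24·35] + [24·44 − (-27)·38] + [(-27)·9 − (-35)·44] + [(-35)·7 − 9·9] + [9·35 − 42·7]| = 3830, so the area is 1915.
Summing gcd(|Δx|,|Δy|) over the edges gives the boundary count: gcd(18,3) + gcd(51,6) + gcd(8,35) + gcd(44,2) + gcd(33,28) = 3+3+1+2+1 = 10.
Pick's theorem gives I = A − B/2 + 1 = 1915 − 10/2 + 1 = 1911, so the closed region contains I + B = 1911 + 10 = 1921 lattice points.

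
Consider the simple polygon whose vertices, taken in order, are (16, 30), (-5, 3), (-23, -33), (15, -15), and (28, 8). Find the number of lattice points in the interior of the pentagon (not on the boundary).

1250

Using the shoelace formula, 2A = |[16·3 − (-5)·30] + [(-5)·(-33) − (-23)·3] + [(-23)·(-15) − 15·(-33)] + [15·8 − 28·(-15)] + [28·30 − 16·8]| = 2524, so the area is 1262.
Summing gcd(|Δx|,|Δy|) over the edges gives the boundary count: gcd(21,27) + gcd(18,36) + gcd(38,18) + gcd(13,23) + gcd(12,22) = 3+18+2+1+2 = 26.
By Pick's theorem A = I + B/2 − 1, so I = 1262 − 26/2 + 1 = 1250.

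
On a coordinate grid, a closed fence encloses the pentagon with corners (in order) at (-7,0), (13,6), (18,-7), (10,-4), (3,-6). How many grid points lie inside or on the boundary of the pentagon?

Using the shoelace formula, 2A = |((-7)·6 − 13·0) + (13·(-7) − 18·6) + (18·(-4) − 10·(-7)) + (10·(-6) − 3·(-4)) + (3·0 − (-7)·(-6))| = 333, so the area is 333/2.
Summing gcd(|Δx|,|Δy|) over the edges gives the boundary count: gcd(20,6) + gcd(5,13) + gcd(8,3) + gcd(7,2) + gcd(10,6) = 2+1+1+1+2 = 7.
Pick's theorem gives I = A − B/2 + 1 = 333/2 − 7/2 + 1 = 164, so the closed region contains I + B = 164 + 7 = 171 lattice points.

171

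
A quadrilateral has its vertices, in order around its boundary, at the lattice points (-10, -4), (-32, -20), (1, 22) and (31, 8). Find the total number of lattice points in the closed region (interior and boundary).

670

By the shoelace formula, twice the signed area is |[(-10)·(-20) − (-32)·(-4)] + [(-32)·22 − 1·(-20)] + [1·8 − 31·22] + [31·(-4) − (-10)·8]| = 1330, so the area is 665.
The number of boundary lattice points is Σ gcd(|Δx|,|Δy|) = gcd(22,16) + gcd(33,42) + gcd(30,14) + gcd(41,12) = 2+3+2+1 = 8.
Pick's theorem gives I = A − B/2 + 1 = 665 − 8/2 + 1 = 662, so the closed region contains I + B = 662 + 8 = 670 lattice points.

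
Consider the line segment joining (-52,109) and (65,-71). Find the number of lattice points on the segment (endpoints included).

10

The number of lattice points on a segment between lattice points is gcd(|Δx|,|Δy|) + 1 = gcd(117,180) + 1 = 9 + 1 = 10.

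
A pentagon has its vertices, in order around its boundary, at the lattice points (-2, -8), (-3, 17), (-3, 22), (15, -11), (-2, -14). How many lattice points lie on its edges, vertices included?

The number of boundary lattice points is Σ gcd(|Δx|,|Δy|) = gcd(1,25) + gcd(0,5) + gcd(18,33) + gcd(17,3) + gcd(0,6) = 1+5+3+1+6 = 16.

16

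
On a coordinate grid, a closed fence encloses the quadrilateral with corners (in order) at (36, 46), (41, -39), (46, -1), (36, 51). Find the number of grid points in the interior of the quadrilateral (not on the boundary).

By the shoelace formula, twice the signed area is |[36·(-39) − 41·46] + [41·(-1) − 46·(-39)] + [46·51 − 36·(-1)] + [36·46 − 36·51]| = 665, so the area is 332.5.
The number of boundary lattice points is Σ gcd(|Δx|,|Δy|) = gcd(5,85) + gcd(5,38) + gcd(10,52) + gcd(0,5) = 5+1+2+5 = 13.
Pick's theorem gives I = A − B/2 + 1 = 332.5 − 13/2 + 1 = 327.

327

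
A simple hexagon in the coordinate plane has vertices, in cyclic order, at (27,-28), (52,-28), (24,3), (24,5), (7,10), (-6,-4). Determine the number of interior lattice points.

1029

Using the shoelace formula, 2A = |[27·(-28) − 52·(-28)] + [52·3 − 24·(-28)] + [24·5 − 24·3] + [24·10 − 7·5] + [7·(-4) − (-6)·10] + [(-6)·(-28) − 27·(-4)]| = 2089, so the area is 2089/2.
Summing gcd(|Δx|,|Δy|) over the edges gives the boundary count: gcd(25,0) + gcd(28,31) + gcd(0,2) + gcd(17,5) + gcd(13,14) + gcd(33,24) = 25+1+2+1+1+3 = 33.
Pick's theorem gives I = A − B/2 + 1 = 2089/2 − 33/2 + 1 = 1029.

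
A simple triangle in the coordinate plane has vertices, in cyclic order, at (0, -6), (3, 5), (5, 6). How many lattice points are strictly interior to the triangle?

9

Using the shoelace formula, 2A = |[0·5 − 3·(-6)] + [3·6 − 5·5] + [5·(-6) − 0·6]| = 19, so the area is 19/2.
Summing gcd(|Δx|,|Δy|) over the edges gives the boundary count: gcd(3,11) + gcd(2,1) + gcd(5,12) = 1+1+1 = 3.
Pick's theorem gives I = A − B/2 + 1 = 19/2 − 3/2 + 1 = 9.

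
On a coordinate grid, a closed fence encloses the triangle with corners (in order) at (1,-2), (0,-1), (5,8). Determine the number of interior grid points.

Using the shoelace formula, 2A = |[1·(-1) − 0·(-2)] + [0·8 − 5·(-1)] + [5·(-2) − 1·8]| = 14, so the area is 7.
Along each edge there are gcd(|Δx|,|Δy|)+1 lattice points, so counting each shared vertex once the boundary has gcd(1,1) + gcd(5,9) + gcd(4,10) = 1+1+2 = 4.
Pick's theorem gives I = A − B/2 + 1 = 7 − 4/2 + 1 = 6.

6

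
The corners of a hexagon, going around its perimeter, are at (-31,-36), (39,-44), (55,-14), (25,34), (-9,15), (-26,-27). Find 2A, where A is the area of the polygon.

8275

The shoelace formula gives twice the area as |((-31)·(-44) − 39·(-36)) + (39·(-14) − 55·(-44)) + (55·34 − 25·(-14)) + (25·15 − (-9)·34) + ((-9)·(-27) − (-26)·15) + ((-26)·(-36) − (-31)·(-27))| = 8275, so the area is 4137.5.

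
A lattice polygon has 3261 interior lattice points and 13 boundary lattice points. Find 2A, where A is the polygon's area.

6533

By Pick's theorem, A = I + B/2 − 1 = 3261 + 13/2 − 1 = 6533/2.
Hence 2A = 6533.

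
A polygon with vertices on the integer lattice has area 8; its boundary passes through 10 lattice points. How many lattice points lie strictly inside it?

From Pick's theorem, I = A − B/2 + 1 = 8 − 10/2 + 1 = 4.

4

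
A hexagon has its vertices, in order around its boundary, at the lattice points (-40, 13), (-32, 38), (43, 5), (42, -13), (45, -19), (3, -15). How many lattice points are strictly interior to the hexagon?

The shoelace formula gives twice the area as |[(-40)·38 − (-32)·13] + [(-32)·5 − 43·38] + [43·(-13) − 42·5] + [42·(-19) − 45·(-13)] + [45·(-15) − 3·(-19)] + [3·13 − (-40)·(-15)]| = 5059, so the area is 2529.5.
Along each edge there are gcd(|Δx|,|Δy|)+1 lattice points, so counting each shared vertex once the boundary has gcd(8,25) + gcd(75,33) + gcd(1,18) + gcd(3,6) + gcd(42,4) + gcd(43,28) = 1+3+1+3+2+1 = 11.
By Pick's theorem A = I + B/2 − 1, so I = 2529.5 − 11/2 + 1 = 2525.

2525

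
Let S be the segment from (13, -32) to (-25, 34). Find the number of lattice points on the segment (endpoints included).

3

The number of lattice points on a segment between lattice points is gcd(|Δx|,|Δy|) + 1 = gcd(38,66) + 1 = 2 + 1 = 3.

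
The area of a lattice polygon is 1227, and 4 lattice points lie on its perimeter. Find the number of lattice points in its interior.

1226

From Pick's theorem, I = A − B/2 + 1 = 1227 − 4/2 + 1 = 1226.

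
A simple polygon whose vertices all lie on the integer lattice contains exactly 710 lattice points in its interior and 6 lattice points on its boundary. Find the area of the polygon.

712

Pick's theorem states A = I + B/2 − 1, so A = 710 + 6/2 − 1 = 712.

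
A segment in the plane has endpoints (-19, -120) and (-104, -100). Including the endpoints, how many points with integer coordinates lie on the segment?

The number of lattice points on a segment between lattice points is gcd(|Δx|,|Δy|) + 1 = gcd(85,20) + 1 = 5 + 1 = 6.

6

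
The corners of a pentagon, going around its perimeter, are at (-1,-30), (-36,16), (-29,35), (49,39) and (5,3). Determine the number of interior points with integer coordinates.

2462

Using the shoelace formula, 2A = |[(-1)·16 − (-36)·(-30)] + [(-36)·35 − (-29)·16] + [(-29)·39 − 49·35] + [49·3 − 5·39] + [5·(-30) − (-1)·3]| = 4933, so the area is 2466.5.
Along each edge there are gcd(|Δx|,|Δy|)+1 lattice points, so counting each shared vertex once the boundary has gcd(35,46) + gcd(7,19) + gcd(78,4) + gcd(44,36) + gcd(6,33) = 1+1+2+4+3 = 11.
Pick's theorem gives I = A − B/2 + 1 = 2466.5 − 11/2 + 1 = 2462.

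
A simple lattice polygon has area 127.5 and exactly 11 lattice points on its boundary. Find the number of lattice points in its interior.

From Pick's theorem, I = A − B/2 + 1 = 127.5 − 11/2 + 1 = 123.

123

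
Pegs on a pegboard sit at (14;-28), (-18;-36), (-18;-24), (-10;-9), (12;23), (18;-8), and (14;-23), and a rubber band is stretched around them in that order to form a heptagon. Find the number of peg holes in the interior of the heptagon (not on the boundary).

1139

The shoelace formula gives twice the area as |[14·(-36) − (-18)·(-28)] + [(-18)·(-24) − (-18)·(-36)] + [(-18)·(-9) − (-10)·(-24)] + [(-10)·23 − 12·(-9)] + [12·(-8) − 18·23] + [18·(-23) − 14·(-8)] + [14·(-28) − 14·(-23)]| = 2306, so the area is 1153.
Along each edge there are gcd(|Δx|,|Δy|)+1 lattice points, so counting each shared vertex once the boundary has gcd(32,8) + gcd(0,12) + gcd(8,15) + gcd(22,32) + gcd(6,31) + gcd(4,15) + gcd(0,5) = 8+12+1+2+1+1+5 = 30.
By Pick's theorem A = I + B/2 − 1, so I = 1153 − 30/2 + 1 = 1139.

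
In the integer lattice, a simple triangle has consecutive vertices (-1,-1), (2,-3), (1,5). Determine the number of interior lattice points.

10

Using the shoelace formula, 2A = |((-1)·(-3) − 2·(-1)) + (2·5 − 1·(-3)) + (1·(-1) − (-1)·5)| = 22, so the area is 11.
Along each edge there are gcd(|Δx|,|Δy|)+1 lattice points, so counting each shared vertex once the boundary has gcd(3,2) + gcd(1,8) + gcd(2,6) = 1+1+2 = 4.
Pick's theorem gives I = A − B/2 + 1 = 11 − 4/2 + 1 = 10.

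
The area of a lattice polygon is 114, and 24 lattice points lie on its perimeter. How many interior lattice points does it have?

From Pick's theorem, I = A − B/2 + 1 = 114 − 24/2 + 1 = 103.

103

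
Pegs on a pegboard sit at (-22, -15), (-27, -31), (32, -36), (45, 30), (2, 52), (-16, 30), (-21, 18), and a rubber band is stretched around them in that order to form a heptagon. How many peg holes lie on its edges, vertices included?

8

Summing gcd(|Δx|,|Δy|) over the edges gives the boundary count: gcd(5,16) + gcd(59,5) + gcd(13,66) + gcd(43,22) + gcd(18,22) + gcd(5,12) + gcd(1,33) = 1+1+1+1+2+1+1 = 8.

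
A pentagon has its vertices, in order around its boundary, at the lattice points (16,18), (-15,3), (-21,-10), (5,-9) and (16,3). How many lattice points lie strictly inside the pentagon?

576

The shoelace formula gives twice the area as |[16·3 − (-15)·18] + [(-15)·(-10) − (-21)·3] + [(-21)·(-9) − 5·(-10)] + [5·3 − 16·(-9)] + [16·18 − 16·3]| = 1169, so the area is 584.5.
Summing gcd(|Δx|,|Δy|) over the edges gives the boundary count: gcd(31,15) + gcd(6,13) + gcd(26,1) + gcd(11,12) + gcd(0,15) = 1+1+1+1+15 = 19.
Pick's theorem gives I = A − B/2 + 1 = 584.5 − 19/2 + 1 = 576.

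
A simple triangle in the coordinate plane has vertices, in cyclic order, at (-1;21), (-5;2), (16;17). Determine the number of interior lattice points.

168

Using the shoelace formula, 2A = |[(-1)·2 − (-5)·21] + [(-5)·17 − 16·2] + [16·21 − (-1)·17]| = 339, so the area is 339/2.
The number of boundary lattice points is Σ gcd(|Δx|,|Δy|) = gcd(4,19) + gcd(21,15) + gcd(17,4) = 1+3+1 = 5.
By Pick's theorem A = I + B/2 − 1, so I = 339/2 − 5/2 + 1 = 168.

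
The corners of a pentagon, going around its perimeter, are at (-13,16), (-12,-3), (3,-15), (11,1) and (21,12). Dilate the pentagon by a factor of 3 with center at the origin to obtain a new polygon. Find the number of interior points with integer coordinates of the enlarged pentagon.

The shoelace formula gives twice the area as |[(-13)·(-3) − (-12)·16] + [(-12)·(-15) − 3·(-3)] + [3·1 − 11·(-15)] + [11·12 − 21·1] + [21·16 − (-13)·12]| = 1191, so the area is 1191/2.
The number of boundary lattice points is Σ gcd(|Δx|,|Δy|) = gcd(1,19) + gcd(15,12) + gcd(8,16) + gcd(10,11) + gcd(34,4) = 1+3+8+1+2 = 15.
Scaling by 3 multiplies the area by 3² = 9 (so the new area is 5359.5) and multiplies the boundary lattice-point count by 3, giving 45.
By Pick's theorem, the interior count of the dilated polygon is 5359.5 − 45/2 + 1 = 5338.

5338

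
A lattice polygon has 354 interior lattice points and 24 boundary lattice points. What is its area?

Pick's theorem states A = I + B/2 − 1, so A = 354 + 24/2 − 1 = 365.

365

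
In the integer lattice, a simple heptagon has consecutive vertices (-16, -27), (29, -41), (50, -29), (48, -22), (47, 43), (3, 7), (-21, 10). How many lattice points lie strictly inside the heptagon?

The shoelace formula gives twice the area as |((-16)·(-41) − 29·(-27)) + (29·(-29) − 50·(-41)) + (50·(-22) − 48·(-29)) + (48·43 − 47·(-22)) + (47·7 − 3·43) + (3·10 − (-21)·7) + ((-21)·(-27) − (-16)·10)| = 7142, so the area is 3571.
Along each edge there are gcd(|Δx|,|Δy|)+1 lattice points, so counting each shared vertex once the boundary has gcd(45,14) + gcd(21,12) + gcd(2,7) + gcd(1,65) + gcd(44,36) + gcd(24,3) + gcd(5,37) = 1+3+1+1+4+3+1 = 14.
By Pick's theorem A = I + B/2 − 1, so I = 3571 − 14/2 + 1 = 3565.

3565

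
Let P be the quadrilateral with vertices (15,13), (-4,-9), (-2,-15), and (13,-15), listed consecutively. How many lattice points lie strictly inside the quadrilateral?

The shoelace formula gives twice the area as |(15·(-9) − (-4)·13) + ((-4)·(-15) − (-2)·(-9)) + ((-2)·(-15) − 13·(-15)) + (13·13 − 15·(-15))| = 578, so the area is 289.
Summing gcd(|Δx|,|Δy|) over the edges gives the boundary count: gcd(19,22) + gcd(2,6) + gcd(15,0) + gcd(2,28) = 1+2+15+2 = 20.
By Pick's theorem A = I + B/2 − 1, so I = 289 − 20/2 + 1 = 280.

280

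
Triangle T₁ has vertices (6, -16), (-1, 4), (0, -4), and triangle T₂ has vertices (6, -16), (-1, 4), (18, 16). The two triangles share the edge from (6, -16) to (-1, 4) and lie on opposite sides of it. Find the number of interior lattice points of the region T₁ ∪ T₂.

The union is the simple quadrilateral with vertices (6, -16), (0, -4), (-1, 4), (18, 16) in order.
Using the shoelace formula, 2A = |(6·(-4) − 0·(-16)) + (0·4 − (-1)·(-4)) + ((-1)·16 − 18·4) + (18·(-16) − 6·16)| = 500, so the area is 250.
Along each edge there are gcd(|Δx|,|Δy|)+1 lattice points, so counting each shared vertex once the boundary has gcd(6,12) + gcd(1,8) + gcd(19,12) + gcd(12,32) = 6+1+1+4 = 12.
By Pick's theorem I = A − B/2 + 1 = 250 − 12/2 + 1 = 245.

245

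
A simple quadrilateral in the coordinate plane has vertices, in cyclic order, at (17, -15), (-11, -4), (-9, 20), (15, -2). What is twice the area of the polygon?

962

Using the shoelace formula, 2A = |(17·(-4) − (-11)·(-15)) + ((-11)·20 − (-9)·(-4)) + ((-9)·(-2) − 15·20) + (15·(-15) − 17·(-2))| = 962, so the area is 481.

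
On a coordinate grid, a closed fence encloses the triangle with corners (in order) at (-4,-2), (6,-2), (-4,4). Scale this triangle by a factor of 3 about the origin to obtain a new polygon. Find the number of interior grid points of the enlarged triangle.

The shoelace formula gives twice the area as |[(-4)·(-2) − 6·(-2)] + [6·4 − (-4)·(-2)] + [(-4)·(-2) − (-4)·4]| = 60, so the area is 30.
Summing gcd(|Δx|,|Δy|) over the edges gives the boundary count: gcd(10,0) + gcd(10,6) + gcd(0,6) = 10+2+6 = 18.
Scaling by 3 multiplies the area by 3² = 9 (so the new area is 270) and multiplies the boundary lattice-point count by 3, giving 54.
By Pick's theorem, the interior count of the dilated polygon is 270 − 54/2 + 1 = 244.

244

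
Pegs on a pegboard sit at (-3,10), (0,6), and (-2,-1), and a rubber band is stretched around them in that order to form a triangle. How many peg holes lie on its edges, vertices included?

Summing gcd(|Δx|,|Δy|) over the edges gives the boundary count: gcd(3,4) + gcd(2,7) + gcd(1,11) = 1+1+1 = 3.

3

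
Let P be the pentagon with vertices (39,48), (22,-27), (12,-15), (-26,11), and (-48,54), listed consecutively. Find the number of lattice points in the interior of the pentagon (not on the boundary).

By the shoelace formula, twice the signed area is |[39·(-27) − 22·48] + [22·(-15) − 12·(-27)] + [12·11 − (-26)·(-15)] + [(-26)·54 − (-48)·11] + [(-48)·48 − 39·54]| = 7659, so the area is 7659/2.
The number of boundary lattice points is Σ gcd(|Δx|,|Δy|) = gcd(17,75) + gcd(10,12) + gcd(38,26) + gcd(22,43) + gcd(87,6) = 1+2+2+1+3 = 9.
By Pick's theorem A = I + B/2 − 1, so I = 7659/2 − 9/2 + 1 = 3826.

3826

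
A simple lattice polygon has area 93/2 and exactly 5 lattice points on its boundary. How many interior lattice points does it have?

45

Pick's theorem A = I + B/2 − 1 rearranges to I = A − B/2 + 1 = 93/2 − 5/2 + 1 = 45.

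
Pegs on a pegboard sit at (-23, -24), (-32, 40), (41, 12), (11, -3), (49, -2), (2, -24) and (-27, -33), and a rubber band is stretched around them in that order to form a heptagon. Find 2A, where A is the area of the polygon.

5839

By the shoelace formula, twice the signed area is |((-23)·40 − (-32)·(-24)) + ((-32)·12 − 41·40) + (41·(-3) − 11·12) + (11·(-2) − 49·(-3)) + (49·(-24) − 2·(-2)) + (2·(-33) − (-27)·(-24)) + ((-27)·(-24) − (-23)·(-33))| = 5839, so the area is 2919.5.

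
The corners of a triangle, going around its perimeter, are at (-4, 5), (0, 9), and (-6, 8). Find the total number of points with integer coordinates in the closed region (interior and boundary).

14

By the shoelace formula, twice the signed area is |((-4)·9 − 0·5) + (0·8 − (-6)·9) + ((-6)·5 − (-4)·8)| = 20, so the area is 10.
Along each edge there are gcd(|Δx|,|Δy|)+1 lattice points, so counting each shared vertex once the boundary has gcd(4,4) + gcd(6,1) + gcd(2,3) = 4+1+1 = 6.
Pick's theorem gives I = A − B/2 + 1 = 10 − 6/2 + 1 = 8, so the closed region contains I + B = 8 + 6 = 14 lattice points.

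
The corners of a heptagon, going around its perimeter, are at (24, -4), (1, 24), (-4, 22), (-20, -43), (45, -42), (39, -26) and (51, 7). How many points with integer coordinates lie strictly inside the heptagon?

2886

Using the shoelace formula, 2A = |[24·24 − 1·(-4)] + [1·22 − (-4)·24] + [(-4)·(-43) − (-20)·22] + [(-20)·(-42) − 45·(-43)] + [45·(-26) − 39·(-42)] + [39·7 − 51·(-26)] + [51·(-4) − 24·7]| = 5780, so the area is 2890.
Summing gcd(|Δx|,|Δy|) over the edges gives the boundary count: gcd(23,28) + gcd(5,2) + gcd(16,65) + gcd(65,1) + gcd(6,16) + gcd(12,33) + gcd(27,11) = 1+1+1+1+2+3+1 = 10.
By Pick's theorem A = I + B/2 − 1, so I = 2890 − 10/2 + 1 = 2886.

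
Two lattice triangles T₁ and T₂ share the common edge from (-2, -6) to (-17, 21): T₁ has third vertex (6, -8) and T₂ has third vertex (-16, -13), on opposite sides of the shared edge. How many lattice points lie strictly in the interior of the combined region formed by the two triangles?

The union is the simple quadrilateral with vertices (-2, -6), (6, -8), (-17, 21), (-16, -13) in order.
By the shoelace formula, twice the signed area is |((-2)·(-8) − 6·(-6)) + (6·21 − (-17)·(-8)) + ((-17)·(-13) − (-16)·21) + ((-16)·(-6) − (-2)·(-13))| = 669, so the area is 669/2.
Summing gcd(|Δx|,|Δy|) over the edges gives the boundary count: gcd(8,2) + gcd(23,29) + gcd(1,34) + gcd(14,7) = 2+1+1+7 = 11.
By Pick's theorem I = A − B/2 + 1 = 669/2 − 11/2 + 1 = 330.

330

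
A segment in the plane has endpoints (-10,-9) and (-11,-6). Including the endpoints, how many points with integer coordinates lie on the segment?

The number of lattice points on a segment between lattice points is gcd(|Δx|,|Δy|) + 1 = gcd(1,3) + 1 = 1 + 1 = 2.

2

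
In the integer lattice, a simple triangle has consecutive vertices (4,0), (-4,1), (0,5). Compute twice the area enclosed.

By the shoelace formula, twice the signed area is |[4·1 − (-4)·0] + [(-4)·5 − 0·1] + [0·0 − 4·5]| = 36, so the area is 18.

36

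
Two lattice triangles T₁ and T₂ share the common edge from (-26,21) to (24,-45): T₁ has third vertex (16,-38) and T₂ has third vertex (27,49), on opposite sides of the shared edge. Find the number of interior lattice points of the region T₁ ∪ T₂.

2537

The union is the simple quadrilateral with vertices (-26,21), (16,-38), (24,-45), (27,49) in order.
The shoelace formula gives twice the area as |((-26)·(-38) − 16·21) + (16·(-45) − 24·(-38)) + (24·49 − 27·(-45)) + (27·21 − (-26)·49)| = 5076, so the area is 2538.
Along each edge there are gcd(|Δx|,|Δy|)+1 lattice points, so counting each shared vertex once the boundary has gcd(42,59) + gcd(8,7) + gcd(3,94) + gcd(53,28) = 1+1+1+1 = 4.
By Pick's theorem I = A − B/2 + 1 = 2538 − 4/2 + 1 = 2537.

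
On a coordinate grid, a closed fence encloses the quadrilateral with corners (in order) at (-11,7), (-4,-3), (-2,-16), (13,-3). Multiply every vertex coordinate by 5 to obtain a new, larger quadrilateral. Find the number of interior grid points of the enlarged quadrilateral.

The shoelace formula gives twice the area as |[(-11)·(-3) − (-4)·7] + [(-4)·(-16) − (-2)·(-3)] + [(-2)·(-3) − 13·(-16)] + [13·7 − (-11)·(-3)]| = 391, so the area is 195.5.
Along each edge there are gcd(|Δx|,|Δy|)+1 lattice points, so counting each shared vertex once the boundary has gcd(7,10) + gcd(2,13) + gcd(15,13) + gcd(24,10) = 1+1+1+2 = 5.
Scaling by 5 multiplies the area by 5² = 25 (so the new area is 4887.5) and multiplies the boundary lattice-point count by 5, giving 25.
By Pick's theorem, the interior count of the dilated polygon is 4887.5 − 25/2 + 1 = 4876.

4876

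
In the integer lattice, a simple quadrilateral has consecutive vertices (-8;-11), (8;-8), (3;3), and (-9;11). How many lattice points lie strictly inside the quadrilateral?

221

Using the shoelace formula, 2A = |[(-8)·(-8) − 8·(-11)] + [8·3 − 3·(-8)] + [3·11 − (-9)·3] + [(-9)·(-11) − (-8)·11]| = 447, so the area is 447/2.
Summing gcd(|Δx|,|Δy|) over the edges gives the boundary count: gcd(16,3) + gcd(5,11) + gcd(12,8) + gcd(1,22) = 1+1+4+1 = 7.
Pick's theorem gives I = A − B/2 + 1 = 447/2 − 7/2 + 1 = 221.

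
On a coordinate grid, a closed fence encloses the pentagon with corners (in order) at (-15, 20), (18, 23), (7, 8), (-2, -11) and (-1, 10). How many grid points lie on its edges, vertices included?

8

Along each edge there are gcd(|Δx|,|Δy|)+1 lattice points, so counting each shared vertex once the boundary has gcd(33,3) + gcd(11,15) + gcd(9,19) + gcd(1,21) + gcd(14,10) = 3+1+1+1+2 = 8.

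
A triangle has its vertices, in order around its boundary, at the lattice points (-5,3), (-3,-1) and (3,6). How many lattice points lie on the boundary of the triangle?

4

The number of boundary lattice points is Σ gcd(|Δx|,|Δy|) = gcd(2,4) + gcd(6,7) + gcd(8,3) = 2+1+1 = 4.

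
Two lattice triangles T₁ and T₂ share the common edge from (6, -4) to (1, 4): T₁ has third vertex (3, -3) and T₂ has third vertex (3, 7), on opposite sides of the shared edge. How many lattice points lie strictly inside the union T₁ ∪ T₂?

24

The union is the simple quadrilateral with vertices (6, -4), (3, -3), (1, 4), (3, 7) in order.
Using the shoelace formula, 2A = |(6·(-3) − 3·(-4)) + (3·4 − 1·(-3)) + (1·7 − 3·4) + (3·(-4) − 6·7)| = 50, so the area is 25.
The number of boundary lattice points is Σ gcd(|Δx|,|Δy|) = gcd(3,1) + gcd(2,7) + gcd(2,3) + gcd(3,11) = 1+1+1+1 = 4.
By Pick's theorem I = A − B/2 + 1 = 25 − 4/2 + 1 = 24.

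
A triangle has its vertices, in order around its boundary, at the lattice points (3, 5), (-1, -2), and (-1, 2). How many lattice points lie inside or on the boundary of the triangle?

Using the shoelace formula, 2A = |(3·(-2) − (-1)·5) + ((-1)·2 − (-1)·(-2)) + ((-1)·5 − 3·2)| = 16, so the area is 8.
The number of boundary lattice points is Σ gcd(|Δx|,|Δy|) = gcd(4,7) + gcd(0,4) + gcd(4,3) = 1+4+1 = 6.
Pick's theorem gives I = A − B/2 + 1 = 8 − 6/2 + 1 = 6, so the closed region contains I + B = 6 + 6 = 12 lattice points.

12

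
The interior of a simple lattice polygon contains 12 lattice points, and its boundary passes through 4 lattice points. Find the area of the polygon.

13

Pick's theorem states A = I + B/2 − 1, so A = 12 + 4/2 − 1 = 13.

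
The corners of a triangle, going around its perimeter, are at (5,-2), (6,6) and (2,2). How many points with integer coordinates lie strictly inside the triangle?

12

Using the shoelace formula, 2A = |(5·6 − 6·(-2)) + (6·2 − 2·6) + (2·(-2) − 5·2)| = 28, so the area is 14.
Along each edge there are gcd(|Δx|,|Δy|)+1 lattice points, so counting each shared vertex once the boundary has gcd(1,8) + gcd(4,4) + gcd(3,4) = 1+4+1 = 6.
Pick's theorem gives I = A − B/2 + 1 = 14 − 6/2 + 1 = 12.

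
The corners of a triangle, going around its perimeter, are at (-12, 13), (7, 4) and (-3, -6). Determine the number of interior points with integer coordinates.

135

By the shoelace formula, twice the signed area is |((-12)·4 − 7·13) + (7·(-6) − (-3)·4) + ((-3)·13 − (-12)·(-6))| = 280, so the area is 140.
Along each edge there are gcd(|Δx|,|Δy|)+1 lattice points, so counting each shared vertex once the boundary has gcd(19,9) + gcd(10,10) + gcd(9,19) = 1+10+1 = 12.
Pick's theorem gives I = A − B/2 + 1 = 140 − 12/2 + 1 = 135.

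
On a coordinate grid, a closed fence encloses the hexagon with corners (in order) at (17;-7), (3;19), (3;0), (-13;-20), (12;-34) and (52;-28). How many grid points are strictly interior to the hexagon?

The shoelace formula gives twice the area as |(17·19 − 3·(-7)) + (3·0 − 3·19) + (3·(-20) − (-13)·0) + ((-13)·(-34) − 12·(-20)) + (12·(-28) − 52·(-34)) + (52·(-7) − 17·(-28))| = 2453, so the area is 1226.5.
Summing gcd(|Δx|,|Δy|) over the edges gives the boundary count: gcd(14,26) + gcd(0,19) + gcd(16,20) + gcd(25,14) + gcd(40,6) + gcd(35,21) = 2+19+4+1+2+7 = 35.
By Pick's theorem A = I + B/2 − 1, so I = 1226.5 − 35/2 + 1 = 1210.

1210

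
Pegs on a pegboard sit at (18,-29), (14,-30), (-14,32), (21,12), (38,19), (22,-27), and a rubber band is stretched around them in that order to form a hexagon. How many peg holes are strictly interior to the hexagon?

1294

Using the shoelace formula, 2A = |[18·(-30) − 14·(-29)] + [14·32 − (-14)·(-30)] + [(-14)·12 − 21·32] + [21·19 − 38·12] + [38·(-27) − 22·19] + [22·(-29) − 18·(-27)]| = 2599, so the area is 2599/2.
Along each edge there are gcd(|Δx|,|Δy|)+1 lattice points, so counting each shared vertex once the boundary has gcd(4,1) + gcd(28,62) + gcd(35,20) + gcd(17,7) + gcd(16,46) + gcd(4,2) = 1+2+5+1+2+2 = 13.
Pick's theorem gives I = A − B/2 + 1 = 2599/2 − 13/2 + 1 = 1294.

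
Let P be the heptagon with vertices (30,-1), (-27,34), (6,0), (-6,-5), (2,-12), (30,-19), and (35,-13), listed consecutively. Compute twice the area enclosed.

1793

By the shoelace formula, twice the signed area is |(30·34 − (-27)·(-1)) + ((-27)·0 − 6·34) + (6·(-5) − (-6)·0) + ((-6)·(-12) − 2·(-5)) + (2·(-19) − 30·(-12)) + (30·(-13) − 35·(-19)) + (35·(-1) − 30·(-13))| = 1793, so the area is 1793/2.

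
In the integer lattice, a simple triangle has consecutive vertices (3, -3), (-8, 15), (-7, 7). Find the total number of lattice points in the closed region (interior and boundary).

By the shoelace formula, twice the signed area is |(3·15 − (-8)·(-3)) + ((-8)·7 − (-7)·15) + ((-7)·(-3) − 3·7)| = 70, so the area is 35.
Along each edge there are gcd(|Δx|,|Δy|)+1 lattice points, so counting each shared vertex once the boundary has gcd(11,18) + gcd(1,8) + gcd(10,10) = 1+1+10 = 12.
Pick's theorem gives I = A − B/2 + 1 = 35 − 12/2 + 1 = 30, so the closed region contains I + B = 30 + 12 = 42 lattice points.

42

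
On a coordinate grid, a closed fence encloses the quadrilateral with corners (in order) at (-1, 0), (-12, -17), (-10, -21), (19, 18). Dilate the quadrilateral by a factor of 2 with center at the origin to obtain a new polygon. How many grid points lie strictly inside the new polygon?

667

By the shoelace formula, twice the signed area is |[(-1)·(-17) − (-12)·0] + [(-12)·(-21) − (-10)·(-17)] + [(-10)·18 − 19·(-21)] + [19·0 − (-1)·18]| = 336, so the area is 168.
Along each edge there are gcd(|Δx|,|Δy|)+1 lattice points, so counting each shared vertex once the boundary has gcd(11,17) + gcd(2,4) + gcd(29,39) + gcd(20,18) = 1+2+1+2 = 6.
Scaling by 2 multiplies the area by 2² = 4 (so the new area is 672) and multiplies the boundary lattice-point count by 2, giving 12.
By Pick's theorem, the interior count of the dilated polygon is 672 − 12/2 + 1 = 667.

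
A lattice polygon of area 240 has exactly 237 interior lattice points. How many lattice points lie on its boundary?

Pick's theorem gives A = I + B/2 − 1, so B = 2(A − I + 1) = 2(240 − 237 + 1) = 8.

8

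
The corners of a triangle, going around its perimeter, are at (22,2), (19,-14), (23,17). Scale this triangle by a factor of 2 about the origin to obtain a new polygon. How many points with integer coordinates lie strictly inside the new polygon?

Using the shoelace formula, 2A = |[22·(-14) − 19·2] + [19·17 − 23·(-14)] + [23·2 − 22·17]| = 29, so the area is 14.5.
Along each edge there are gcd(|Δx|,|Δy|)+1 lattice points, so counting each shared vertex once the boundary has gcd(3,16) + gcd(4,31) + gcd(1,15) = 1+1+1 = 3.
Scaling by 2 multiplies the area by 2² = 4 (so the new area is 58) and multiplies the boundary lattice-point count by 2, giving 6.
By Pick's theorem, the interior count of the dilated polygon is 58 − 6/2 + 1 = 56.

56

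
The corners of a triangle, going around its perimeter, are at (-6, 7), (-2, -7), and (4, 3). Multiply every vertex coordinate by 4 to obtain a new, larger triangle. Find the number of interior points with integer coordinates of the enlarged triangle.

The shoelace formula gives twice the area as |[(-6)·(-7) − (-2)·7] + [(-2)·3 − 4·(-7)] + [4·7 − (-6)·3]| = 124, so the area is 62.
Summing gcd(|Δx|,|Δy|) over the edges gives the boundary count: gcd(4,14) + gcd(6,10) + gcd(10,4) = 2+2+2 = 6.
Scaling by 4 multiplies the area by 4² = 16 (so the new area is 992) and multiplies the boundary lattice-point count by 4, giving 24.
By Pick's theorem, the interior count of the dilated polygon is 992 − 24/2 + 1 = 981.

981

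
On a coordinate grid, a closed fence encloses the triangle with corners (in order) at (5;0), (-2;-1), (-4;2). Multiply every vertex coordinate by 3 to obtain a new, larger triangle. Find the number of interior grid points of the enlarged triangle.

The shoelace formula gives twice the area as |[5·(-1) − (-2)·0] + [(-2)·2 − (-4)·(-1)] + [(-4)·0 − 5·2]| = 23, so the area is 23/2.
Summing gcd(|Δx|,|Δy|) over the edges gives the boundary count: gcd(7,1) + gcd(2,3) + gcd(9,2) = 1+1+1 = 3.
Scaling by 3 multiplies the area by 3² = 9 (so the new area is 207/2) and multiplies the boundary lattice-point count by 3, giving 9.
By Pick's theorem, the interior count of the dilated polygon is 207/2 − 9/2 + 1 = 100.

100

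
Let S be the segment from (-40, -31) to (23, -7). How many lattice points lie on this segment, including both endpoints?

The number of lattice points on a segment between lattice points is gcd(|Δx|,|Δy|) + 1 = gcd(63,24) + 1 = 3 + 1 = 4.

4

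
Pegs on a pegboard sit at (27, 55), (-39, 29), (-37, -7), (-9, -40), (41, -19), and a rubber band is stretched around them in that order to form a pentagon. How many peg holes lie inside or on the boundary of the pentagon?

5140

The shoelace formula gives twice the area as |[27·29 − (-39)·55] + [(-39)·(-7) − (-37)·29] + [(-37)·(-40) − (-9)·(-7)] + [(-9)·(-19) − 41·(-40)] + [41·55 − 27·(-19)]| = 10270, so the area is 5135.
Along each edge there are gcd(|Δx|,|Δy|)+1 lattice points, so counting each shared vertex once the boundary has gcd(66,26) + gcd(2,36) + gcd(28,33) + gcd(50,21) + gcd(14,74) = 2+2+1+1+2 = 8.
Pick's theorem gives I = A − B/2 + 1 = 5135 − 8/2 + 1 = 5132, so the closed region contains I + B = 5132 + 8 = 5140 lattice points.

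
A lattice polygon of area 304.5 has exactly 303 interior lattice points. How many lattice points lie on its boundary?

Pick's theorem gives A = I + B/2 − 1, so B = 2(A − I + 1) = 2(304.5 − 303 + 1) = 5.

5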